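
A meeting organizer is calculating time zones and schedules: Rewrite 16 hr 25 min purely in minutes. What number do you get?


Hours: 16
Extra minutes: 25
Minutes per hour: 60
Hours to minutes: 16 x 60 = 960
Total: 960 + 25 = 985

985


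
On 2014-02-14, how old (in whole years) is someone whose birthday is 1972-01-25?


Birth: 1972-01-25
Reference: 2014-02-14
Year difference: 2014 - 1972 = 42
Has birthday (01-25) occurred by 02-14? Yes
Age in full years: 42

42


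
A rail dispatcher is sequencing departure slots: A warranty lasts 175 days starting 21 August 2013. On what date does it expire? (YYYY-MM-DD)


Start: 2013-08-21
Adding 175 days
Days remaining in August: 10
After August: 165 days still to add
September 2013: 30 days, 135 remaining
October 2013: 31 days, 104 remaining
November 2013: 30 days, 74 remaining
December 2013: 31 days, 43 remaining
Result: 2014-02-12

2014-02-12


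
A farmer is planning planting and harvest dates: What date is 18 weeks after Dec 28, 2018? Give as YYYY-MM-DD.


Start: 2018-12-28
Weeks to add: 18
Convert to days: 18 x 7 = 126 days
Add 126 days to 2018-12-28
Result: 2019-05-03

2019-05-03


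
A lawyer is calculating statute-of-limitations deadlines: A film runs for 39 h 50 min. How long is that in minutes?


Hours: 39
Minutes: 50
Convert hours to minutes: 39 x 60 = 2340
Add remaining minutes: 2340 + 50 = 2390

2390


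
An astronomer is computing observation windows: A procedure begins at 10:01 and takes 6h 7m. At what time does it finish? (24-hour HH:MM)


Start time: 10:01
Adding: 6 hours 7 minutes
Minutes: 1 + 7 = 8
Hours: 10 + 6 + 0 = 16
Result: 16:08

16:08


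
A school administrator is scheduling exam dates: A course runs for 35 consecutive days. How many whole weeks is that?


Total days: 35
Days per week: 7
Division: 35 / 7 = 5 remainder 0
Complete weeks: 5
Remaining days: 0

5


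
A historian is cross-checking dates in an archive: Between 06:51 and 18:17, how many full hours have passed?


Start: 06:51
End: 18:17
Hour difference: 18 - 6 = 12 hours
Minute difference: 17 - 51 = -34 minutes
Total minutes: 686
Complete hours: 686 / 60 = 11 (remainder 26)

11


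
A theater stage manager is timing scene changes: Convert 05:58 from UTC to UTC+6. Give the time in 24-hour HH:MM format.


Local time: 05:58 at UTC (offset 0h)
Target zone: UTC+6 (offset 6h)
Difference: 6 - (0) = 6 hours
Calculation: 5 + (6) = 11
Result: 11:58

11:58


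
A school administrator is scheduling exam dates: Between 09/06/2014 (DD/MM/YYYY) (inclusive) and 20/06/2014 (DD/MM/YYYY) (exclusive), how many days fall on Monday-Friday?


Start: 2014-06-09 (Monday)
End (exclusive): 2014-06-20 (Friday)
Total calendar days: 11
Full weeks: 11 // 7 = 1 -> 5 weekdays
Remaining 4 days starting on Monday:
  Mon(w), Tue(w), Wed(w), Thu(w) -> 4 weekdays
Total business days: 5 + 4 = 9

9


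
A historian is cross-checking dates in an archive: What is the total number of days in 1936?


Year: 1936
Check leap year rules:
Divisible by 4? Yes
Divisible by 100? No
1936 is a leap year
Days: 366

366


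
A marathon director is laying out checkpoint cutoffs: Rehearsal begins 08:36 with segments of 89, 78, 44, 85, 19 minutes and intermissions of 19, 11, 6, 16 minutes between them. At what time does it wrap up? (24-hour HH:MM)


Start: 08:36 = 516 min from midnight
  after task 1 (89 min): 10:05
  after break (19 min): 10:24
  after task 2 (78 min): 11:42
  after break (11 min): 11:53
  after task 3 (44 min): 12:37
  after break (6 min): 12:43
  after task 4 (85 min): 14:08
  after break (16 min): 14:24
  after task 5 (19 min): 14:43
Total elapsed: 367 minutes
End time: 14:43

14:43


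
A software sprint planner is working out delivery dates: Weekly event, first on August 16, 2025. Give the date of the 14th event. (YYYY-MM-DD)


First occurrence: 2025-08-16 (occurrence 1)
Each occurrence is 7 days after the previous.
Occurrence 14 is 13 weeks after the first.
13 weeks = 91 days
2025-08-16 + 91 days = 2025-11-15

2025-11-15


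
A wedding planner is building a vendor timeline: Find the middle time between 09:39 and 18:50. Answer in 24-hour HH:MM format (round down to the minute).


Start time: 09:39 = 579 minutes from midnight
End time: 18:50 = 1130 minutes from midnight
Sum: 579 + 1130 = 1709
Midpoint: 1709 / 2 = 854 minutes
Convert: 854 / 60 = 14 hours, 14 minutes
Result: 14:14

14:14


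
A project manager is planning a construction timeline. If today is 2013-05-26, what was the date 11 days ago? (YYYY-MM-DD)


Start: 2013-05-26
Subtracting 11 days
Days already passed in May: 26
Result: 2013-05-15

2013-05-15


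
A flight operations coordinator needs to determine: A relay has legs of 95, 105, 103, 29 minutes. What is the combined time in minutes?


Durations: 95, 105, 103, 29
Running sum: 95
+ 105 = 200
+ 103 = 303
+ 29 = 332
Total duration: 332 minutes
That is 5 hours and 32 minutes

332


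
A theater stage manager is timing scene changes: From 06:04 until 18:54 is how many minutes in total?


Start time: 06:04 = 364 minutes from midnight
End time: 18:54 = 1134 minutes from midnight
Difference: 1134 - 364 = 770 minutes
That is 12 hours and 50 minutes

770


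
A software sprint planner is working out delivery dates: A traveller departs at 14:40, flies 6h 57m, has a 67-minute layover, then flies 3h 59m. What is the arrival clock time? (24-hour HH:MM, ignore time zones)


Depart: 14:40
Leg 1: +417 min -> 21:37
Layover: +67 min -> 22:44
Leg 2: +239 min -> 02:43
Total travel: 723 minutes = 12h 3m
Arrival: 02:43

02:43


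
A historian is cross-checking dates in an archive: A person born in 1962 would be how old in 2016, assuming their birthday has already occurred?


Birth year: 1962
Current year: 2016
Age = current year - birth year
Age = 2016 - 1962 = 54

54


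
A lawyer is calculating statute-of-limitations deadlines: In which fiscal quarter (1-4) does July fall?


Month: July (month 7)
Q1: January-March (months 1-3)
Q2: April-June (months 4-6)
Q3: July-September (months 7-9)
Q4: October-December (months 10-12)
Month 7 falls in Q3

3


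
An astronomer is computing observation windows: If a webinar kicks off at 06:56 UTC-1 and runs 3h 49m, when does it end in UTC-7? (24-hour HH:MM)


Start: 06:56 in UTC-1
Step 1 - add duration:
  minutes: 56 + 49 = 105 (carry 1h)
  hours: 6 + 3 + 1 = 10
  end in UTC-1: 10:45
Step 2 - convert UTC-1 -> UTC-7:
  offset difference: -7 - (-1) = -6 hours
  10 + (-6) = 4 -> mod 24 = 4
Result: 04:45 in UTC-7

04:45


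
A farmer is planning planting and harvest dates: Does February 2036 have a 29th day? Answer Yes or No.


Year: 2036
Divisible by 4? 2036 / 4 = 509.0 -> Yes
Divisible by 100? 2036 / 100 = 20.36 -> No
Divisible by 4 but not 100, so it IS a leap year

Yes


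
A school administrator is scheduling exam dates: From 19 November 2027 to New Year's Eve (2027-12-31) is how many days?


Start: November 19, 2027
End: December 31, 2027
Days left in November: 11
December: 31
Sum of remaining months: 31
Total: 11 + 31 = 42

42


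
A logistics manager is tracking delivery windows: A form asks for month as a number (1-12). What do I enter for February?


Calendar month order:
1. January
2. February <--
3. March
February is month number 2

2


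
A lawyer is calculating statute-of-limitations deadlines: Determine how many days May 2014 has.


Month: May
Year: 2014
May is a 31-day month
Total: 31 days

31


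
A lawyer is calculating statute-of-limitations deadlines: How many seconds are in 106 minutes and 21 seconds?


Minutes: 106
Extra seconds: 21
Seconds per minute: 60
Minutes to seconds: 106 x 60 = 6360
Total: 6360 + 21 = 6381

6381


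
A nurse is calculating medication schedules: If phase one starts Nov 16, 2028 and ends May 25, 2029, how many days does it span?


Start date: 2028-11-16
End date: 2029-05-25
Nov 2028: +15 days
Dec 2028: +31 days
Jan 2029: +31 days
... (4 more months)
Total: 190 days

190


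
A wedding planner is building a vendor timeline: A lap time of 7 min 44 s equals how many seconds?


Minutes: 7
Seconds: 44
Convert minutes to seconds: 7 x 60 = 420
Add remaining seconds: 420 + 44 = 464

464


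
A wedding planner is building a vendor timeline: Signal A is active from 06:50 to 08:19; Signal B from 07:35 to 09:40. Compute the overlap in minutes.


Interval A: [410, 499] minutes from midnight
Interval B: [455, 580] minutes from midnight
Overlap start = max(410, 455) = 455
Overlap end = min(499, 580) = 499
Overlap = 499 - 455 = 44 minutes

44


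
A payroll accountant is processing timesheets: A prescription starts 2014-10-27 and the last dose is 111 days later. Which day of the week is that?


Start: 2014-10-27 (Monday)
Step 1 - find target date: add 111 days
  2014-10-27 + 111 days = 2015-02-15
Step 2 - day of week:
  111 mod 7 = 6
  Monday + 6 days -> Sunday
Result: Sunday (2015-02-15)

Sunday


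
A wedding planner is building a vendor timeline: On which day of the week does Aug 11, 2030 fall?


Date: 2030-08-11
January 1, 2030 is a Tuesday
Day of year: 223
Offset from Jan 1: 222 days
222 mod 7 = 5
Result: Sunday

Sunday


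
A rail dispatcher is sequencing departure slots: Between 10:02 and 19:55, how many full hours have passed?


Start: 10:02
End: 19:55
Hour difference: 19 - 10 = 9 hours
Minute difference: 55 - 2 = 53 minutes
Total minutes: 593
Complete hours: 593 / 60 = 9 (remainder 53)

9


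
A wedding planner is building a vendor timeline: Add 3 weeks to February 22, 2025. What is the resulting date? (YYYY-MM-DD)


Start: 2025-02-22
Weeks to add: 3
Convert to days: 3 x 7 = 21 days
Add 21 days to 2025-02-22
Result: 2025-03-15

2025-03-15


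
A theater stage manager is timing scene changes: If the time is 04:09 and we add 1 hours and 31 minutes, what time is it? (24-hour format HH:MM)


Start time: 04:09
Adding: 1 hours 31 minutes
Minutes: 9 + 31 = 40
Hours: 4 + 1 + 0 = 5
Result: 05:40

05:40


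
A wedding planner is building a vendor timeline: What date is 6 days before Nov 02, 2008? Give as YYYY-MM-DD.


Start: 2008-11-02
Subtracting 6 days
Days already passed in November: 2
After going back through November: 4 more days to subtract
October 2008 has 31 days, need 4
Result: 2008-10-27

2008-10-27


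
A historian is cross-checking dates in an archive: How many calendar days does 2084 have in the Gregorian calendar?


Year: 2084
Check leap year rules:
Divisible by 4? Yes
Divisible by 100? No
2084 is a leap year
Days: 366

366


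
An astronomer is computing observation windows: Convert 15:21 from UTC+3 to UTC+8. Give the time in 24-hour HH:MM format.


Local time: 15:21 at UTC+3 (offset 3h)
Target zone: UTC+8 (offset 8h)
Difference: 8 - (3) = 5 hours
Calculation: 15 + (5) = 20
Result: 20:21

20:21


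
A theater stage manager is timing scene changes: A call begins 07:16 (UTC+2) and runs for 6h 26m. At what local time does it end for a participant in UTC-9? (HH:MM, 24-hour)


Start: 07:16 in UTC+2
Step 1 - add duration:
  minutes: 16 + 26 = 42
  hours: 7 + 6 + 0 = 13
  end in UTC+2: 13:42
Step 2 - convert UTC+2 -> UTC-9:
  offset difference: -9 - (2) = -11 hours
  13 + (-11) = 2 -> mod 24 = 2
Result: 02:42 in UTC-9

02:42


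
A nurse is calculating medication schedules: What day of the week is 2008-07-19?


Date: 2008-07-19
January 1, 2008 is a Tuesday
Day of year: 201
Offset from Jan 1: 200 days
200 mod 7 = 4
Result: Saturday

Saturday


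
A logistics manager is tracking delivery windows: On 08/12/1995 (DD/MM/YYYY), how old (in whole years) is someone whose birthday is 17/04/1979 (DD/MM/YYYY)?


Birth: 1979-04-17
Reference: 1995-12-08
Year difference: 1995 - 1979 = 16
Has birthday (04-17) occurred by 12-08? Yes
Age in full years: 16

16


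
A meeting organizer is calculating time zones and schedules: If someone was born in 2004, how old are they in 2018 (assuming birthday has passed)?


Birth year: 2004
Current year: 2018
Age = current year - birth year
Age = 2018 - 2004 = 14

14


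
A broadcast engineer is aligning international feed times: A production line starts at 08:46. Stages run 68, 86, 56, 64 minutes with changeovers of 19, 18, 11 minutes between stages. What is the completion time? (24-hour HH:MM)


Start: 08:46 = 526 min from midnight
  after task 1 (68 min): 09:54
  after break (19 min): 10:13
  after task 2 (86 min): 11:39
  after break (18 min): 11:57
  after task 3 (56 min): 12:53
  after break (11 min): 13:04
  after task 4 (64 min): 14:08
Total elapsed: 322 minutes
End time: 14:08

14:08


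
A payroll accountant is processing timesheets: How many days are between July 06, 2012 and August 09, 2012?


Start date: 2012-07-06
End date: 2012-08-09
Jul 2012: +26 days
Aug 2012: +8 days
Total: 34 days

34


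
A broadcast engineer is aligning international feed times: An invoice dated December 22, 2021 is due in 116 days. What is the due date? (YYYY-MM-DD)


Start: 2021-12-22
Adding 116 days
Days remaining in December: 9
After December: 107 days still to add
January 2022: 31 days, 76 remaining
February 2022: 28 days, 48 remaining
March 2022: 31 days, 17 remaining
April 2022 has 30 days, need 17
Result: 2022-04-17

2022-04-17


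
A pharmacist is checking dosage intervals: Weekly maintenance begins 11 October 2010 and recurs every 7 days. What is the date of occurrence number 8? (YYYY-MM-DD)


First occurrence: 2010-10-11 (occurrence 1)
Each occurrence is 7 days after the previous.
Occurrence 8 is 7 weeks after the first.
7 weeks = 49 days
2010-10-11 + 49 days = 2010-11-29

2010-11-29


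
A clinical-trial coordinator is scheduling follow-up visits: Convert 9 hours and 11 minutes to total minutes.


Hours: 9
Minutes: 11
Convert hours to minutes: 9 x 60 = 540
Add remaining minutes: 540 + 11 = 551

551


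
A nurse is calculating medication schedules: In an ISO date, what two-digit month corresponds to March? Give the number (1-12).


Calendar month order:
2. February
3. March <--
4. April
March is month number 3

3


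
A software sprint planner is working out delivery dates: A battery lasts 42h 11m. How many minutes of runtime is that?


Hours: 42
Extra minutes: 11
Minutes per hour: 60
Hours to minutes: 42 x 60 = 2520
Total: 2520 + 11 = 2531

2531


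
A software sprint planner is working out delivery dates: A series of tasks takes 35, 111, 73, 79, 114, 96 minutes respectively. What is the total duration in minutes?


Durations: 35, 111, 73, 79, 114, 96
Running sum: 35
+ 111 = 146
+ 73 = 219
+ 79 = 298
+ 114 = 412
+ 96 = 508
Total duration: 508 minutes
That is 8 hours and 28 minutes

508


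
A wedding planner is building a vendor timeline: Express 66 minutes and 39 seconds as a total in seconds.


Minutes: 66
Seconds: 39
Convert minutes to seconds: 66 x 60 = 3960
Add remaining seconds: 3960 + 39 = 3999

3999


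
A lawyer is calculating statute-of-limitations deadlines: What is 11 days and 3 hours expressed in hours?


Days: 11
Extra hours: 3
Hours per day: 24
Days to hours: 11 x 24 = 264
Total: 264 + 3 = 267

267


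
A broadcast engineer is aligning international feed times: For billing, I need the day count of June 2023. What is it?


Month: June
Year: 2023
June is a 30-day month
Total: 30 days

30


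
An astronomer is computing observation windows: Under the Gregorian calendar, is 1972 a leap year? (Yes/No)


Year: 1972
Divisible by 4? 1972 / 4 = 493.0 -> Yes
Divisible by 100? 1972 / 100 = 19.72 -> No
Divisible by 4 but not 100, so it IS a leap year

Yes


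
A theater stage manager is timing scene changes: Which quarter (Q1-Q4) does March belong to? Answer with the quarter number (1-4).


Month: March (month 3)
Q1: January-March (months 1-3)
Q2: April-June (months 4-6)
Q3: July-September (months 7-9)
Q4: October-December (months 10-12)
Month 3 falls in Q1

1


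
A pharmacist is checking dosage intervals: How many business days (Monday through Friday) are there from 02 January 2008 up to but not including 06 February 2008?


Start: 2008-01-02 (Wednesday)
End (exclusive): 2008-02-06 (Wednesday)
Total calendar days: 35
Full weeks: 35 // 7 = 5 -> 25 weekdays
Remaining 0 days starting on Wednesday:
Total business days: 25 + 0 = 25

25


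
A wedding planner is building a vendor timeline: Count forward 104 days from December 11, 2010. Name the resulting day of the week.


Start: 2010-12-11 (Saturday)
Step 1 - find target date: add 104 days
  2010-12-11 + 104 days = 2011-03-25
Step 2 - day of week:
  104 mod 7 = 6
  Saturday + 6 days -> Friday
Result: Friday (2011-03-25)

Friday


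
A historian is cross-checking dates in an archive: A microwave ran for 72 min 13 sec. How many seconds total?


Minutes: 72
Extra seconds: 13
Seconds per minute: 60
Minutes to seconds: 72 x 60 = 4320
Total: 4320 + 13 = 4333

4333


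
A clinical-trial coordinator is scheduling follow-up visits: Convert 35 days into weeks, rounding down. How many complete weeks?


Total days: 35
Days per week: 7
Division: 35 / 7 = 5 remainder 0
Complete weeks: 5
Remaining days: 0

5


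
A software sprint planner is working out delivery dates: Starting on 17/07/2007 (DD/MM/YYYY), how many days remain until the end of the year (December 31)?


Start: July 17, 2007
End: December 31, 2007
Days left in July: 14
August: 31
September: 30
October: 31
November: 30
... plus remaining months
Sum of remaining months: 153
Total: 14 + 153 = 167

167


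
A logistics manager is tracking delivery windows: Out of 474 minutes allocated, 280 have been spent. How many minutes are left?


Total budget: 474 minutes
Time used: 280 minutes
Remaining: 474 - 280 = 194 minutes
Percent used: 59.1%
Percent remaining: 40.9%

194


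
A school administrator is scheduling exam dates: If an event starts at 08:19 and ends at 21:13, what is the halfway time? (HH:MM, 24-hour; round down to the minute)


Start time: 08:19 = 499 minutes from midnight
End time: 21:13 = 1273 minutes from midnight
Sum: 499 + 1273 = 1772
Midpoint: 1772 / 2 = 886 minutes
Convert: 886 / 60 = 14 hours, 46 minutes
Result: 14:46

14:46


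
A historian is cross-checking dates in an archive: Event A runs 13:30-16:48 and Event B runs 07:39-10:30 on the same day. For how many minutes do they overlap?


Interval A: [810, 1008] minutes from midnight
Interval B: [459, 630] minutes from midnight
Overlap start = max(810, 459) = 810
Overlap end = min(1008, 630) = 630
End <= start, so the intervals do not overlap: 0 minutes

0


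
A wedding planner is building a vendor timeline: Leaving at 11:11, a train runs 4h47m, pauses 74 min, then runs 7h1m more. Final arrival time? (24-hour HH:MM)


Depart: 11:11
Leg 1: +287 min -> 15:58
Layover: +74 min -> 17:12
Leg 2: +421 min -> 00:13
Total travel: 782 minutes = 13h 2m
Arrival: 00:13

00:13


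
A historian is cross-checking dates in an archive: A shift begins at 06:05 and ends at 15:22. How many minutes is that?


Start time: 06:05 = 365 minutes from midnight
End time: 15:22 = 922 minutes from midnight
Difference: 922 - 365 = 557 minutes
That is 9 hours and 17 minutes

557


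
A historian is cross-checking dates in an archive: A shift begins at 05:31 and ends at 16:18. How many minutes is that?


Start time: 05:31 = 331 minutes from midnight
End time: 16:18 = 978 minutes from midnight
Difference: 978 - 331 = 647 minutes
That is 10 hours and 47 minutes

647


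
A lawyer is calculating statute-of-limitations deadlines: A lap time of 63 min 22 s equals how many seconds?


Minutes: 63
Seconds: 22
Convert minutes to seconds: 63 x 60 = 3780
Add remaining seconds: 3780 + 22 = 3802

3802


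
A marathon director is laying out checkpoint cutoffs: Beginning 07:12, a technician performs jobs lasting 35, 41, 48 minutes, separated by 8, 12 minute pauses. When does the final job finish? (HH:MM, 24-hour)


Start: 07:12 = 432 min from midnight
  after task 1 (35 min): 07:47
  after break (8 min): 07:55
  after task 2 (41 min): 08:36
  after break (12 min): 08:48
  after task 3 (48 min): 09:36
Total elapsed: 144 minutes
End time: 09:36

09:36


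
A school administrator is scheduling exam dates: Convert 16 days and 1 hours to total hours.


Days: 16
Extra hours: 1
Hours per day: 24
Days to hours: 16 x 24 = 384
Total: 384 + 1 = 385

385


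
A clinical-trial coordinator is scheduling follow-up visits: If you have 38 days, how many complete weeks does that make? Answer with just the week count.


Total days: 38
Days per week: 7
Division: 38 / 7 = 5 remainder 3
Complete weeks: 5
Remaining days: 3

5


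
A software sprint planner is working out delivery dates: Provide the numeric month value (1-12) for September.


Calendar month order:
8. August
9. September <--
10. October
September is month number 9

9


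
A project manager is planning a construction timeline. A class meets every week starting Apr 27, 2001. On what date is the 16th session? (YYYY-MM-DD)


First occurrence: 2001-04-27 (occurrence 1)
Each occurrence is 7 days after the previous.
Occurrence 16 is 15 weeks after the first.
15 weeks = 105 days
2001-04-27 + 105 days = 2001-08-10

2001-08-10


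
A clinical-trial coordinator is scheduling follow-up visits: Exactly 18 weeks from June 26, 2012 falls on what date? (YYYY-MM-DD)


Start: 2012-06-26
Weeks to add: 18
Convert to days: 18 x 7 = 126 days
Add 126 days to 2012-06-26
Result: 2012-10-30

2012-10-30


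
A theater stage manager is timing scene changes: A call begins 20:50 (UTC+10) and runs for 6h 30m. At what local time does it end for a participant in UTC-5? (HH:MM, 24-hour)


Start: 20:50 in UTC+10
Step 1 - add duration:
  minutes: 50 + 30 = 80 (carry 1h)
  hours: 20 + 6 + 1 = 27
  end in UTC+10: 03:20
Step 2 - convert UTC+10 -> UTC-5:
  offset difference: -5 - (10) = -15 hours
  3 + (-15) = -12 -> mod 24 = 12
Result: 12:20 in UTC-5

12:20


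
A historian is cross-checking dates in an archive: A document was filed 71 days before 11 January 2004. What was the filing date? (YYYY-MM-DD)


Start: 2004-01-11
Subtracting 71 days
Days already passed in January: 11
After going back through January: 60 more days to subtract
December 2003: 31 days, 29 remaining
November 2003 has 30 days, need 29
Result: 2003-11-01

2003-11-01


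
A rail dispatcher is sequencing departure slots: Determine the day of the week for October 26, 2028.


Date: 2028-10-26
January 1, 2028 is a Saturday
Day of year: 300
Offset from Jan 1: 299 days
299 mod 7 = 5
Result: Thursday

Thursday


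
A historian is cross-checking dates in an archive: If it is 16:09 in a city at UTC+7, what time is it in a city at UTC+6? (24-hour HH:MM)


Local time: 16:09 at UTC+7 (offset 7h)
Target zone: UTC+6 (offset 6h)
Difference: 6 - (7) = -1 hours
Calculation: 16 + (-1) = 15
Result: 15:09

15:09


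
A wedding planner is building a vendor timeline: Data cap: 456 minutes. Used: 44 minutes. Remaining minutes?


Total budget: 456 minutes
Time used: 44 minutes
Remaining: 456 - 44 = 412 minutes
Percent used: 9.6%
Percent remaining: 90.4%

412


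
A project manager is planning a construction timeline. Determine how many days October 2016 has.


Month: October
Year: 2016
October is a 31-day month
Total: 31 days

31


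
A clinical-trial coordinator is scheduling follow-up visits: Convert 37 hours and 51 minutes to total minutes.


Hours: 37
Minutes: 51
Convert hours to minutes: 37 x 60 = 2220
Add remaining minutes: 2220 + 51 = 2271

2271


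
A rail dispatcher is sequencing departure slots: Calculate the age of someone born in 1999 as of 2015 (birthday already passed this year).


Birth year: 1999
Current year: 2015
Age = current year - birth year
Age = 2015 - 1999 = 16

16


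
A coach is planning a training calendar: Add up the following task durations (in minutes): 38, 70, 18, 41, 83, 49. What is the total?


Durations: 38, 70, 18, 41, 83, 49
Running sum: 38
+ 70 = 108
+ 18 = 126
+ 41 = 167
+ 83 = 250
+ 49 = 299
Total duration: 299 minutes
That is 4 hours and 59 minutes

299


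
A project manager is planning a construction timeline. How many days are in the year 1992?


Year: 1992
Check leap year rules:
Divisible by 4? Yes
Divisible by 100? No
1992 is a leap year
Days: 366

366


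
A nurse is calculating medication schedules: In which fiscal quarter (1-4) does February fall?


Month: February (month 2)
Q1: January-March (months 1-3)
Q2: April-June (months 4-6)
Q3: July-September (months 7-9)
Q4: October-December (months 10-12)
Month 2 falls in Q1

1


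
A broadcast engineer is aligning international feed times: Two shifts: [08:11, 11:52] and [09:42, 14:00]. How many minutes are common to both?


Interval A: [491, 712] minutes from midnight
Interval B: [582, 840] minutes from midnight
Overlap start = max(491, 582) = 582
Overlap end = min(712, 840) = 712
Overlap = 712 - 582 = 130 minutes

130


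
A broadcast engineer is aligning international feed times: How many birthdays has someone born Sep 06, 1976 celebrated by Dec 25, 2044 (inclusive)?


Birth: 1976-09-06
Reference: 2044-12-25
Year difference: 2044 - 1976 = 68
Has birthday (09-06) occurred by 12-25? Yes
Age in full years: 68

68


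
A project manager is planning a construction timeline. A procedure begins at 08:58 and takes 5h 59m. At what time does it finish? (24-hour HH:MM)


Start time: 08:58
Adding: 5 hours 59 minutes
Minutes: 58 + 59 = 117
Minute overflow: 117 >= 60, so carry 1 hour, minutes = 57
Hours: 8 + 5 + 1 = 14
Result: 14:57

14:57


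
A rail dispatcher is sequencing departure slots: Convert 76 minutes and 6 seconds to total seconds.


Minutes: 76
Extra seconds: 6
Seconds per minute: 60
Minutes to seconds: 76 x 60 = 4560
Total: 4560 + 6 = 4566

4566


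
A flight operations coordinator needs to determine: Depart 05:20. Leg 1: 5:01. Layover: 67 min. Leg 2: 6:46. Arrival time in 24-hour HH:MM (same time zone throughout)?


Depart: 05:20
Leg 1: +301 min -> 10:21
Layover: +67 min -> 11:28
Leg 2: +406 min -> 18:14
Total travel: 774 minutes = 12h 54m
Arrival: 18:14

18:14


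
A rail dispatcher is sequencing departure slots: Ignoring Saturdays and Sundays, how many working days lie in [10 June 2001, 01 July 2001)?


Start: 2001-06-10 (Sunday)
End (exclusive): 2001-07-01 (Sunday)
Total calendar days: 21
Full weeks: 21 // 7 = 3 -> 15 weekdays
Remaining 0 days starting on Sunday:
Total business days: 15 + 0 = 15

15


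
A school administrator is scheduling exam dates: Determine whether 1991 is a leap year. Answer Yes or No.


Year: 1991
Divisible by 4? 1991 / 4 = 497.75 -> No
Not divisible by 4, so NOT a leap year

No


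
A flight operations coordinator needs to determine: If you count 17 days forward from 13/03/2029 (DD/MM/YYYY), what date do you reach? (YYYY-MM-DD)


Start: 2029-03-13
Adding 17 days
Days remaining in March: 18
Result: 2029-03-30

2029-03-30


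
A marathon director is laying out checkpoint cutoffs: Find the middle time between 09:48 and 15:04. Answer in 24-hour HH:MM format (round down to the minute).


Start time: 09:48 = 588 minutes from midnight
End time: 15:04 = 904 minutes from midnight
Sum: 588 + 904 = 1492
Midpoint: 1492 / 2 = 746 minutes
Convert: 746 / 60 = 12 hours, 26 minutes
Result: 12:26

12:26


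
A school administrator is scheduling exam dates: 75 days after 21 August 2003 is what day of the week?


Start: 2003-08-21 (Thursday)
Step 1 - find target date: add 75 days
  2003-08-21 + 75 days = 2003-11-04
Step 2 - day of week:
  75 mod 7 = 5
  Thursday + 5 days -> Tuesday
Result: Tuesday (2003-11-04)

Tuesday


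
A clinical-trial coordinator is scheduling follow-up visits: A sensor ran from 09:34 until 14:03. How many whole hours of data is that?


Start: 09:34
End: 14:03
Hour difference: 14 - 9 = 5 hours
Minute difference: 3 - 34 = -31 minutes
Total minutes: 269
Complete hours: 269 / 60 = 4 (remainder 29)

4


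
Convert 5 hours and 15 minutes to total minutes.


Hours: 5
Extra minutes: 15
Minutes per hour: 60
Hours to minutes: 5 x 60 = 300
Total: 300 + 15 = 315

315


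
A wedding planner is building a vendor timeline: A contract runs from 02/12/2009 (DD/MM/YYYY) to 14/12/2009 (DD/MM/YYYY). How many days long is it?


Start date: 2009-12-02
End date: 2009-12-14
Dec 2009: +12 days
Total: 12 days

12


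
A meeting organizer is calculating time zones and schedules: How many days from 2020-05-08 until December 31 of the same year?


Start: May 08, 2020
End: December 31, 2020
Days left in May: 23
June: 30
July: 31
August: 31
September: 30
... plus remaining months
Sum of remaining months: 214
Total: 23 + 214 = 237

237


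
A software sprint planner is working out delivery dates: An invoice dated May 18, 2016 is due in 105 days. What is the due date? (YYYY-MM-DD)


Start: 2016-05-18
Adding 105 days
Days remaining in May: 13
After May: 92 days still to add
June 2016: 30 days, 62 remaining
July 2016: 31 days, 31 remaining
August 2016 has 31 days, need 31
Result: 2016-08-31

2016-08-31


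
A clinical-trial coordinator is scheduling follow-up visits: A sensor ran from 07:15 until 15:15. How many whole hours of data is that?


Start: 07:15
End: 15:15
Hour difference: 15 - 7 = 8 hours
Minute difference: 15 - 15 = 0 minutes
Total minutes: 480
Complete hours: 480 / 60 = 8 (remainder 0)

8


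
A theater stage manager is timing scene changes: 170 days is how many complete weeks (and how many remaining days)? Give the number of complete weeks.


Total days: 170
Days per week: 7
Division: 170 / 7 = 24 remainder 2
Complete weeks: 24
Remaining days: 2

24


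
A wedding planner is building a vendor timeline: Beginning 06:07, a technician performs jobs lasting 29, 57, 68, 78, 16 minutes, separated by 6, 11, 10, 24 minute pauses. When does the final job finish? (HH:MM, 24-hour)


Start: 06:07 = 367 min from midnight
  after task 1 (29 min): 06:36
  after break (6 min): 06:42
  after task 2 (57 min): 07:39
  after break (11 min): 07:50
  after task 3 (68 min): 08:58
  after break (10 min): 09:08
  after task 4 (78 min): 10:26
  after break (24 min): 10:50
  after task 5 (16 min): 11:06
Total elapsed: 299 minutes
End time: 11:06

11:06


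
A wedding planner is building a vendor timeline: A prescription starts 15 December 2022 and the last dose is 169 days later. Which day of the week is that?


Start: 2022-12-15 (Thursday)
Step 1 - find target date: add 169 days
  2022-12-15 + 169 days = 2023-06-02
Step 2 - day of week:
  169 mod 7 = 1
  Thursday + 1 days -> Friday
Result: Friday (2023-06-02)

Friday


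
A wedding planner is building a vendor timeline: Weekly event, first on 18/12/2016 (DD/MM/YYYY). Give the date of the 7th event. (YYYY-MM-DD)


First occurrence: 2016-12-18 (occurrence 1)
Each occurrence is 7 days after the previous.
Occurrence 7 is 6 weeks after the first.
6 weeks = 42 days
2016-12-18 + 42 days = 2017-01-29

2017-01-29


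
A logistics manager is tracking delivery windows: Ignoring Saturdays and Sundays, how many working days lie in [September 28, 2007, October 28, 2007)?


Start: 2007-09-28 (Friday)
End (exclusive): 2007-10-28 (Sunday)
Total calendar days: 30
Full weeks: 30 // 7 = 4 -> 20 weekdays
Remaining 2 days starting on Friday:
  Fri(w), Sat(-) -> 1 weekdays
Total business days: 20 + 1 = 21

21


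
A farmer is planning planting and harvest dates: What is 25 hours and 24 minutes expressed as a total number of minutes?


Hours: 25
Minutes: 24
Convert hours to minutes: 25 x 60 = 1500
Add remaining minutes: 1500 + 24 = 1524

1524


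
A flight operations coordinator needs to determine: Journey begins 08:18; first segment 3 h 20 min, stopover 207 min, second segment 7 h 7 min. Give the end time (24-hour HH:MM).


Depart: 08:18
Leg 1: +200 min -> 11:38
Layover: +207 min -> 15:05
Leg 2: +427 min -> 22:12
Total travel: 834 minutes = 13h 54m
Arrival: 22:12

22:12


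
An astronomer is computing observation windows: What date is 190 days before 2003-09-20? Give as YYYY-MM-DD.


Start: 2003-09-20
Subtracting 190 days
Days already passed in September: 20
After going back through September: 170 more days to subtract
August 2003: 31 days, 139 remaining
July 2003: 31 days, 108 remaining
June 2003: 30 days, 78 remaining
May 2003: 31 days, 47 remaining
Result: 2003-03-14

2003-03-14


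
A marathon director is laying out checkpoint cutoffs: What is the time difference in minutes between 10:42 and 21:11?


Start time: 10:42 = 642 minutes from midnight
End time: 21:11 = 1271 minutes from midnight
Difference: 1271 - 642 = 629 minutes
That is 10 hours and 29 minutes

629


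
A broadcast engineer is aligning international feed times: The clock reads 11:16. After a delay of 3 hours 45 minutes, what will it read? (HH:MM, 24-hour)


Start time: 11:16
Adding: 3 hours 45 minutes
Minutes: 16 + 45 = 61
Minute overflow: 61 >= 60, so carry 1 hour, minutes = 1
Hours: 11 + 3 + 1 = 15
Result: 15:01

15:01


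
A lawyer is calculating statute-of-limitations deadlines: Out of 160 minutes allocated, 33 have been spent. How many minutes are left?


Total budget: 160 minutes
Time used: 33 minutes
Remaining: 160 - 33 = 127 minutes
Percent used: 20.6%
Percent remaining: 79.4%

127


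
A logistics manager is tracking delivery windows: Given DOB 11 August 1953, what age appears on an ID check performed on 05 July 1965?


Birth: 1953-08-11
Reference: 1965-07-05
Year difference: 1965 - 1953 = 12
Has birthday (08-11) occurred by 07-05? No
Birthday not yet reached this year -> subtract 1
Age in full years: 11

11


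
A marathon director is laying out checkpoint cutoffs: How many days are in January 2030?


Month: January
Year: 2030
January is a 31-day month
Total: 31 days

31


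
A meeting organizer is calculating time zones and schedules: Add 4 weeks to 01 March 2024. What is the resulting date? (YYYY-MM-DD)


Start: 2024-03-01
Weeks to add: 4
Convert to days: 4 x 7 = 28 days
Add 28 days to 2024-03-01
Result: 2024-03-29

2024-03-29


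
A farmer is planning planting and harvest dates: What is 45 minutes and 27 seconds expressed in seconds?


Minutes: 45
Extra seconds: 27
Seconds per minute: 60
Minutes to seconds: 45 x 60 = 2700
Total: 2700 + 27 = 2727

2727


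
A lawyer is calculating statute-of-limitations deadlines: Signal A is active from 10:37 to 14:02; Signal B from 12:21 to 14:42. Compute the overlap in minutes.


Interval A: [637, 842] minutes from midnight
Interval B: [741, 882] minutes from midnight
Overlap start = max(637, 741) = 741
Overlap end = min(842, 882) = 842
Overlap = 842 - 741 = 101 minutes

101


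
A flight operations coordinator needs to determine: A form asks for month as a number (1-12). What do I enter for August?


Calendar month order:
7. July
8. August <--
9. September
August is month number 8

8


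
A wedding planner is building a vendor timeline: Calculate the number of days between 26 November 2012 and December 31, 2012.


Start: November 26, 2012
End: December 31, 2012
Days left in November: 4
December: 31
Sum of remaining months: 31
Total: 4 + 31 = 35

35


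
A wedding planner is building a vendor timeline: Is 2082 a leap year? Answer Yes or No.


Year: 2082
Divisible by 4? 2082 / 4 = 520.5 -> No
Not divisible by 4, so NOT a leap year

No


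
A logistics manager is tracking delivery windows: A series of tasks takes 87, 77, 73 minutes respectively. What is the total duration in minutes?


Durations: 87, 77, 73
Running sum: 87
+ 77 = 164
+ 73 = 237
Total duration: 237 minutes
That is 3 hours and 57 minutes

237


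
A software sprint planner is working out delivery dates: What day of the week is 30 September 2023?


Date: 2023-09-30
January 1, 2023 is a Sunday
Day of year: 273
Offset from Jan 1: 272 days
272 mod 7 = 6
Result: Saturday

Saturday


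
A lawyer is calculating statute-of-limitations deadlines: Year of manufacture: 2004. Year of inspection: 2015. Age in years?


Birth year: 2004
Current year: 2015
Age = current year - birth year
Age = 2015 - 2004 = 11

11


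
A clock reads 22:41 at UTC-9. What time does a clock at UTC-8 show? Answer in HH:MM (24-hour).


Local time: 22:41 at UTC-9 (offset -9h)
Target zone: UTC-8 (offset -8h)
Difference: -8 - (-9) = 1 hours
Calculation: 22 + (1) = 23
Result: 23:41

23:41


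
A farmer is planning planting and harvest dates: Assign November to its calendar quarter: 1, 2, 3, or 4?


Month: November (month 11)
Q1: January-March (months 1-3)
Q2: April-June (months 4-6)
Q3: July-September (months 7-9)
Q4: October-December (months 10-12)
Month 11 falls in Q4

4


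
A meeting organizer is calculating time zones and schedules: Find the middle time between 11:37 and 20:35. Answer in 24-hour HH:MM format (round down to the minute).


Start time: 11:37 = 697 minutes from midnight
End time: 20:35 = 1235 minutes from midnight
Sum: 697 + 1235 = 1932
Midpoint: 1932 / 2 = 966 minutes
Convert: 966 / 60 = 16 hours, 6 minutes
Result: 16:06

16:06


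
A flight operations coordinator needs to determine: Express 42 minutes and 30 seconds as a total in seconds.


Minutes: 42
Seconds: 30
Convert minutes to seconds: 42 x 60 = 2520
Add remaining seconds: 2520 + 30 = 2550

2550


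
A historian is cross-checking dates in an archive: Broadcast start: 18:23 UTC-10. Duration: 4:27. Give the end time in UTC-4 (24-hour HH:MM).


Start: 18:23 in UTC-10
Step 1 - add duration:
  minutes: 23 + 27 = 50
  hours: 18 + 4 + 0 = 22
  end in UTC-10: 22:50
Step 2 - convert UTC-10 -> UTC-4:
  offset difference: -4 - (-10) = 6 hours
  22 + (6) = 28 -> mod 24 = 4
Result: 04:50 in UTC-4

04:50


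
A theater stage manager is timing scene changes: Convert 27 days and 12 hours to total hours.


Days: 27
Extra hours: 12
Hours per day: 24
Days to hours: 27 x 24 = 648
Total: 648 + 12 = 660

660


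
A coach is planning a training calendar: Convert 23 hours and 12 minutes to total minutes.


Hours: 23
Extra minutes: 12
Minutes per hour: 60
Hours to minutes: 23 x 60 = 1380
Total: 1380 + 12 = 1392

1392


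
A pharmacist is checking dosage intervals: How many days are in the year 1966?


Year: 1966
Check leap year rules:
Divisible by 4? No
1966 is not a leap year
Days: 365

365


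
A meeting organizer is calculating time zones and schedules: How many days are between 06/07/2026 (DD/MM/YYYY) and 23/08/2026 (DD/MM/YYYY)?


Start date: 2026-07-06
End date: 2026-08-23
Jul 2026: +26 days
Aug 2026: +22 days
Total: 48 days

48


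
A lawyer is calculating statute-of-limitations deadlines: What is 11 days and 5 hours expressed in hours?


Days: 11
Extra hours: 5
Hours per day: 24
Days to hours: 11 x 24 = 264
Total: 264 + 5 = 269

269


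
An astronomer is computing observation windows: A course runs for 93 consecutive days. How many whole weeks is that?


Total days: 93
Days per week: 7
Division: 93 / 7 = 13 remainder 2
Complete weeks: 13
Remaining days: 2

13


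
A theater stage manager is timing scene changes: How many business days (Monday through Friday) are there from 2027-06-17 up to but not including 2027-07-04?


Start: 2027-06-17 (Thursday)
End (exclusive): 2027-07-04 (Sunday)
Total calendar days: 17
Full weeks: 17 // 7 = 2 -> 10 weekdays
Remaining 3 days starting on Thursday:
  Thu(w), Fri(w), Sat(-) -> 2 weekdays
Total business days: 10 + 2 = 12

12


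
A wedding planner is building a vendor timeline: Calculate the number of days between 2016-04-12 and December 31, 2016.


Start: April 12, 2016
End: December 31, 2016
Days left in April: 18
May: 31
June: 30
July: 31
August: 31
... plus remaining months
Sum of remaining months: 245
Total: 18 + 245 = 263

263


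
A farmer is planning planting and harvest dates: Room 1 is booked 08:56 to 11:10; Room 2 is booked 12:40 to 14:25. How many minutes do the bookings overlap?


Interval A: [536, 670] minutes from midnight
Interval B: [760, 865] minutes from midnight
Overlap start = max(536, 760) = 760
Overlap end = min(670, 865) = 670
End <= start, so the intervals do not overlap: 0 minutes

0
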